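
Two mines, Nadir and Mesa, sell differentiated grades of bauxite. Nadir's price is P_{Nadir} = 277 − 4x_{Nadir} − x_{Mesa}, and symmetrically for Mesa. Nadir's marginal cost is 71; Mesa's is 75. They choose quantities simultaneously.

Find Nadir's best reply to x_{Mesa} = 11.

Mine Nadir's profit: π = x_{Nadir}(277 − 4x_{Nadir} − x_{Mesa}) − 71x_{Nadir}.
∂π/∂x_{Nadir} = 206 − 8x_{Nadir} − x_{Mesa} = 0 ⇒ x_{Nadir} = 25.75 − 0.125x_{Mesa}.
At x_{Mesa} = 11: x_{Nadir} = 25.75 − 0.125·11 = 24.375.

24.375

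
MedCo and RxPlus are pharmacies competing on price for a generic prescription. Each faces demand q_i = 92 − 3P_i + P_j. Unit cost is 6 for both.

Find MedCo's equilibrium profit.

768

MedCo's profit: π = (P_{MedCo} − 6)(92 − 3P_{MedCo} + P_{RxPlus}).
∂π/∂P_{MedCo} = 110 − 6P_{MedCo} + P_{RxPlus} = 0 ⇒ P_{MedCo} = 55/3 + (1/6)P_{RxPlus}.
The game is symmetric, so in equilibrium P_{RxPlus} = P_{MedCo}: the reaction function gives (5/6)P_{MedCo} = 55/3, hence P_{MedCo} = 22.
q_{MedCo} = 92 − 3·22 + 22 = 48.
Profit = (22 − 6)·48 = 768.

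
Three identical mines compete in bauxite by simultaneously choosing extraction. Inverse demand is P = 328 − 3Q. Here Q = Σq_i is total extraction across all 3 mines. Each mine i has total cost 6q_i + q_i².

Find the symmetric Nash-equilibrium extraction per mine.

23

A representative mine's profit is π_i = q_i(328 − 3Q) − 6q_i − q_i², with Q = q_i + Σ_{j≠i} q_j.
First-order condition: 322 − 8q_i − 3Σ_{j≠i} q_j = 0.
With identical mines, set every q_j = q: then 322 − 8q − 6q = 0, i.e. q = 322/14 = 23.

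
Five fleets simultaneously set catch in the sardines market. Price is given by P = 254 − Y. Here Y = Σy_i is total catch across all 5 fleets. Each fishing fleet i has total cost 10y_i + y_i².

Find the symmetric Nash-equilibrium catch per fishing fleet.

A representative fishing fleet's profit is π_i = y_i(254 − Y) − 10y_i − y_i², with Y = y_i + Σ_{j≠i} y_j.
First-order condition: 244 − 4y_i − Σ_{j≠i} y_j = 0.
With identical fishing fleets, set every y_j = y: then 244 − 4y − 4y = 0, i.e. y = 244/8 = 30.5.

30.5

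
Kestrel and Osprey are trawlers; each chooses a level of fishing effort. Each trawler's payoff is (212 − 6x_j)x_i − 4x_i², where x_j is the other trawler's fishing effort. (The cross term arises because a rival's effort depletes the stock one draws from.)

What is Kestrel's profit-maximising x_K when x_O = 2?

25

Kestrel's payoff is (212 − 6x_O)x_K − 4x_K².
∂π/∂x_K = 212 − 6x_O − 8x_K = 0, so x_K = 26.5 − 0.75x_O.
At x_O = 2: x_K = 26.5 − 0.75·2 = 25.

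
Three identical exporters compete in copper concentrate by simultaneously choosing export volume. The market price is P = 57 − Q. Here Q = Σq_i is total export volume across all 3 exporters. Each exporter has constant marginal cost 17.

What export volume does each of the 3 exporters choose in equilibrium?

10

A representative exporter's profit is π_i = q_i(57 − Q) − 17q_i, with Q = q_i + Σ_{j≠i} q_j.
First-order condition: 40 − 2q_i − Σ_{j≠i} q_j = 0.
Imposing symmetry (q_j = q for all j) turns Σ_{j≠i} q_j into 2q, so 40 = 4q and q = 10.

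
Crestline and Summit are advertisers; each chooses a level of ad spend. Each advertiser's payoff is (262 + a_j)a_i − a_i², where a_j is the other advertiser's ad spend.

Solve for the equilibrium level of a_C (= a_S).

Crestline's payoff is (262 + a_S)a_C − a_C².
∂π/∂a_C = 262 + a_S − 2a_C = 0, so a_C = 131 + 0.5a_S.
Setting a_C = a_S in the reaction function: a_C = 131 + 0.5a_C, so a_C = 131 / 0.5 = 262.

262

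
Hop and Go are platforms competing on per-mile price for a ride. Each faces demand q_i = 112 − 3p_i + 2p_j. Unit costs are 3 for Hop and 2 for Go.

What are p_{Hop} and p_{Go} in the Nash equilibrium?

30.0625, 29.6875

Hop's profit: π = (p_{Hop} − 3)(112 − 3p_{Hop} + 2p_{Go}).
∂π/∂p_{Hop} = 121 − 6p_{Hop} + 2p_{Go} = 0 ⇒ p_{Hop} = 121/6 + (1/3)p_{Go}.
Similarly p_{Go} = 59/3 + (1/3)p_{Hop}.
Plugging p_{Go} into Hop's best response: p_{Hop} = 121/6 + (1/3)(59/3 + (1/3)p_{Hop}) ⇒ (8/9)p_{Hop} = 481/18, so p_{Hop} = 30.0625.
Then p_{Go} = 59/3 + (1/3)·30.0625 = 29.6875.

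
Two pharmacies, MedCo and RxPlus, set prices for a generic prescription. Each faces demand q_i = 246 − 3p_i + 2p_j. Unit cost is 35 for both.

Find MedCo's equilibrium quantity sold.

MedCo's profit: π = (p_{MedCo} − 35)(246 − 3p_{MedCo} + 2p_{RxPlus}).
∂π/∂p_{MedCo} = 351 − 6p_{MedCo} + 2p_{RxPlus} = 0 ⇒ p_{MedCo} = 58.5 + (1/3)p_{RxPlus}.
The game is symmetric, so in equilibrium p_{RxPlus} = p_{MedCo}: the reaction function gives (2/3)p_{MedCo} = 58.5, hence p_{MedCo} = 87.75.
q_{MedCo} = 246 − 3·87.75 + 2·87.75 = 158.25.

158.25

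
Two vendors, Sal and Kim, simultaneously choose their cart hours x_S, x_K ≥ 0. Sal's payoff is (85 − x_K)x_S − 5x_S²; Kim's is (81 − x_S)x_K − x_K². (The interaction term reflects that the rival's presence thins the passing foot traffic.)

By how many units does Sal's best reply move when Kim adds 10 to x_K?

-1

Expanding Sal's payoff: 85x_S − x_Kx_S − 5x_S².
∂π/∂x_S = 85 − x_K − 10x_S = 0, so x_S = 8.5 − 0.1x_K.
The reaction-function slope is −0.1, so a 10-unit rise in x_K moves x_S by −0.1 × 10 = −1. Sal's best response falls — the actions are strategic substitutes.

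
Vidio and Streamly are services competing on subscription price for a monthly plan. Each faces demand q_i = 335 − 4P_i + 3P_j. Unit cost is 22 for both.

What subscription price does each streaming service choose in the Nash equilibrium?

Vidio's profit: π = (P_{Vidio} − 22)(335 − 4P_{Vidio} + 3P_{Streamly}).
∂π/∂P_{Vidio} = 423 − 8P_{Vidio} + 3P_{Streamly} = 0 ⇒ P_{Vidio} = 52.875 + 0.375P_{Streamly}.
By symmetry P_{Streamly} = P_{Vidio}; substituting into the reaction function, 0.625P_{Vidio} = 52.875 and P_{Vidio} = 84.6.

84.6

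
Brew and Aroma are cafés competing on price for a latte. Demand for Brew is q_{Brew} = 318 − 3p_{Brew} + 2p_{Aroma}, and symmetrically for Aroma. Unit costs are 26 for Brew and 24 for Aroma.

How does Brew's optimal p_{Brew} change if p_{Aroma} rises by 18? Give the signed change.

6

Brew's profit: π = (p_{Brew} − 26)(318 − 3p_{Brew} + 2p_{Aroma}).
∂π/∂p_{Brew} = 396 − 6p_{Brew} + 2p_{Aroma} = 0 ⇒ p_{Brew} = 66 + (1/3)p_{Aroma}.
The reaction-function slope is 1/3, so an 18-unit rise in p_{Aroma} moves p_{Brew} by 1/3 × 18 = 6. Brew's best response rises — the actions are strategic complements.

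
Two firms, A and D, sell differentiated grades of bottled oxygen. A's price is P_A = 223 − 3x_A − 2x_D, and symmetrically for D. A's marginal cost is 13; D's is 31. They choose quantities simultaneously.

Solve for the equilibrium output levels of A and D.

Firm A's profit: π = x_A(223 − 3x_A − 2x_D) − 13x_A.
∂π/∂x_A = 210 − 6x_A − 2x_D = 0 ⇒ x_A = 35 − (1/3)x_D.
Similarly x_D = 32 − (1/3)x_A.
Solving the two reaction functions simultaneously: (1 − (−1/3)(−1/3))x_A = 35 − (1/3)·32, so (8/9)x_A = 73/3 and x_A = 27.375.
Then x_D = 32 − (1/3)·27.375 = 22.875.

27.375, 22.875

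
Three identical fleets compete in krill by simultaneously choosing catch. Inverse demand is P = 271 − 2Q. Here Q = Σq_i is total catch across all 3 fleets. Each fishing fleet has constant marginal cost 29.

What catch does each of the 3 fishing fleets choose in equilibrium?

A representative fishing fleet's profit is π_i = q_i(271 − 2Q) − 29q_i, with Q = q_i + Σ_{j≠i} q_j.
First-order condition: 242 − 4q_i − 2Σ_{j≠i} q_j = 0.
In a symmetric equilibrium every fishing fleet chooses the same q, so Σ_{j≠i} q_j = 2q. The condition becomes 242 − 8q = 0, giving q = 242/8 = 30.25.

30.25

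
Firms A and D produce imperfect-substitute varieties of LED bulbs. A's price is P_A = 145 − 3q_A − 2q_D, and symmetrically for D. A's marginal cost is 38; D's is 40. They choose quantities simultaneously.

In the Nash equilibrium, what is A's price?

78.5

Firm A's profit: π = q_A(145 − 3q_A − 2q_D) − 38q_A.
∂π/∂q_A = 107 − 6q_A − 2q_D = 0 ⇒ q_A = 107/6 − (1/3)q_D.
Similarly q_D = 17.5 − (1/3)q_A.
Solving the two reaction functions simultaneously: (1 − (−1/3)(−1/3))q_A = 107/6 − (1/3)·17.5, so (8/9)q_A = 12 and q_A = 13.5.
Then q_D = 17.5 − (1/3)·13.5 = 13.
P_A = 145 − 3·13.5 − 2·13 = 78.5.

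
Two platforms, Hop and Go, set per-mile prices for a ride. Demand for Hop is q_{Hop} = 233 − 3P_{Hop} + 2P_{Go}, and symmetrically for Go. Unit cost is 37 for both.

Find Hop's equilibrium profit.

7203

Hop's profit: π = (P_{Hop} − 37)(233 − 3P_{Hop} + 2P_{Go}).
∂π/∂P_{Hop} = 344 − 6P_{Hop} + 2P_{Go} = 0 ⇒ P_{Hop} = 172/3 + (1/3)P_{Go}.
Setting P_{Hop} = P_{Go} in the reaction function: P_{Hop} = 172/3 + (1/3)P_{Hop}, so P_{Hop} = (172/3) / (2/3) = 86.
q_{Hop} = 233 − 3·86 + 2·86 = 147.
Profit = (86 − 37)·147 = 7203.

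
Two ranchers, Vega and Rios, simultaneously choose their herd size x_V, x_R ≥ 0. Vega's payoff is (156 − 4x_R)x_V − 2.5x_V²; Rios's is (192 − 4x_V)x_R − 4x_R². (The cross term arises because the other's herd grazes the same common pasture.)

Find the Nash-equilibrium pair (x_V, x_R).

Expanding Vega's payoff: 156x_V − 4x_Rx_V − 2.5x_V².
∂π/∂x_V = 156 − 4x_R − 5x_V = 0, so x_V = 31.2 − 0.8x_R.
Likewise for Rios: x_R = 24 − 0.5x_V.
Solving the two reaction functions simultaneously: (1 − (−0.8)(−0.5))x_V = 31.2 − 0.8·24, so 0.6x_V = 12 and x_V = 20.
Then x_R = 24 − 0.5·20 = 14.

20, 14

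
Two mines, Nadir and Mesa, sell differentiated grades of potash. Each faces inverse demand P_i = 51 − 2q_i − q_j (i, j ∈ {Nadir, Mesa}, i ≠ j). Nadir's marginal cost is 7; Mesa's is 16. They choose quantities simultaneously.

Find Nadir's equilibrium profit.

176.72

Mine Nadir's profit: π = q_{Nadir}(51 − 2q_{Nadir} − q_{Mesa}) − 7q_{Nadir}.
∂π/∂q_{Nadir} = 44 − 4q_{Nadir} − q_{Mesa} = 0 ⇒ q_{Nadir} = 11 − 0.25q_{Mesa}.
Similarly q_{Mesa} = 8.75 − 0.25q_{Nadir}.
Plugging q_{Mesa} into Nadir's best response: q_{Nadir} = 11 − 0.25(8.75 − 0.25q_{Nadir}) ⇒ 0.9375q_{Nadir} = 8.8125, so q_{Nadir} = 9.4.
Then q_{Mesa} = 8.75 − 0.25·9.4 = 6.4.
P_{Nadir} = 51 − 2·9.4 − 6.4 = 25.8.
Profit = (25.8 − 7)·9.4 = 176.72.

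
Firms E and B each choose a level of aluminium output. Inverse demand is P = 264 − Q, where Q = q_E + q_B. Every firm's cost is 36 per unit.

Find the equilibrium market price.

Firm E's profit: π = q_E(264 − (q_E + q_B)) − 36q_E.
∂π/∂q_E = 228 − 2q_E − q_B = 0, so q_E = 114 − 0.5q_B.
The game is symmetric, so in equilibrium q_B = q_E: the reaction function gives 1.5q_E = 114, hence q_E = 76.
Equilibrium price: P = 264 − 152 = 112.

112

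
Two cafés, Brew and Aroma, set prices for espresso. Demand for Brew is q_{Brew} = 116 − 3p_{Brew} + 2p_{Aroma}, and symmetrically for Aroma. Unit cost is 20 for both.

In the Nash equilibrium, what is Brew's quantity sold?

Brew's profit: π = (p_{Brew} − 20)(116 − 3p_{Brew} + 2p_{Aroma}).
∂π/∂p_{Brew} = 176 − 6p_{Brew} + 2p_{Aroma} = 0 ⇒ p_{Brew} = 88/3 + (1/3)p_{Aroma}.
The game is symmetric, so in equilibrium p_{Aroma} = p_{Brew}: the reaction function gives (2/3)p_{Brew} = 88/3, hence p_{Brew} = 44.
q_{Brew} = 116 − 3·44 + 2·44 = 72.

72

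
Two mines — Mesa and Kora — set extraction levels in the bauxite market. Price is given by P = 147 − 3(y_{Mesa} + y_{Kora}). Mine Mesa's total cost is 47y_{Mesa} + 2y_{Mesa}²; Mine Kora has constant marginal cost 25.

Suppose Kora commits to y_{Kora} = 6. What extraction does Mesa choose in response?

8.2

Mine Mesa's profit: π = y_{Mesa}(147 − 3(y_{Mesa} + y_{Kora})) − 47y_{Mesa} − 2y_{Mesa}².
∂π/∂y_{Mesa} = 100 − 10y_{Mesa} − 3y_{Kora} = 0, so y_{Mesa} = 10 − 0.3y_{Kora}.
At y_{Kora} = 6: y_{Mesa} = 10 − 0.3·6 = 8.2.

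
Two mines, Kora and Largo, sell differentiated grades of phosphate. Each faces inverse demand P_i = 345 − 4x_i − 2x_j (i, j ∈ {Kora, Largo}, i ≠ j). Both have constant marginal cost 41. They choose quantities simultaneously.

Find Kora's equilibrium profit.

Mine Kora's profit: π = x_{Kora}(345 − 4x_{Kora} − 2x_{Largo}) − 41x_{Kora}.
∂π/∂x_{Kora} = 304 − 8x_{Kora} − 2x_{Largo} = 0 ⇒ x_{Kora} = 38 − 0.25x_{Largo}.
The game is symmetric, so in equilibrium x_{Largo} = x_{Kora}: the reaction function gives 1.25x_{Kora} = 38, hence x_{Kora} = 30.4.
P_{Kora} = 345 − 4·30.4 − 2·30.4 = 162.6.
Profit = (162.6 − 41)·30.4 = 3696.64.

3696.64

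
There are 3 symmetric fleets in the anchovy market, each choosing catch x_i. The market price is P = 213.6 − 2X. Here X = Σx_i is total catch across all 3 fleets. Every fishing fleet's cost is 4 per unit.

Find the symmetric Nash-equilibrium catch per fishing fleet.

26.2

A representative fishing fleet's profit is π_i = x_i(213.6 − 2X) − 4x_i, with X = x_i + Σ_{j≠i} x_j.
First-order condition: 209.6 − 4x_i − 2Σ_{j≠i} x_j = 0.
With identical fishing fleets, set every x_j = x: then 209.6 − 4x − 4x = 0, i.e. x = 209.6/8 = 26.2.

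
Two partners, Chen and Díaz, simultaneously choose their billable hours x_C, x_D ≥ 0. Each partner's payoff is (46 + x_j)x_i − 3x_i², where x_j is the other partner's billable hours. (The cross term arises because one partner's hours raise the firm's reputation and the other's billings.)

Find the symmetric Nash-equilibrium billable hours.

9.2

Chen's payoff is (46 + x_D)x_C − 3x_C².
∂π/∂x_C = 46 + x_D − 6x_C = 0, so x_C = 23/3 + (1/6)x_D.
Setting x_C = x_D in the reaction function: x_C = 23/3 + (1/6)x_C, so x_C = (23/3) / (5/6) = 9.2.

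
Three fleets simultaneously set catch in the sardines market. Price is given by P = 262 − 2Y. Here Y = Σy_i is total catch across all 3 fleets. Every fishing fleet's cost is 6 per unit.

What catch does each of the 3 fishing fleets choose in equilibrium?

A representative fishing fleet's profit is π_i = y_i(262 − 2Y) − 6y_i, with Y = y_i + Σ_{j≠i} y_j.
First-order condition: 256 − 4y_i − 2Σ_{j≠i} y_j = 0.
In a symmetric equilibrium every fishing fleet chooses the same y, so Σ_{j≠i} y_j = 2y. The condition becomes 256 − 8y = 0, giving y = 256/8 = 32.

32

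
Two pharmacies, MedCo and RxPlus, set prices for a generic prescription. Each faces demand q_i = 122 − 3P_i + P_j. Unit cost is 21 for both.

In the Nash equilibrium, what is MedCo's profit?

MedCo's profit: π = (P_{MedCo} − 21)(122 − 3P_{MedCo} + P_{RxPlus}).
∂π/∂P_{MedCo} = 185 − 6P_{MedCo} + P_{RxPlus} = 0 ⇒ P_{MedCo} = 185/6 + (1/6)P_{RxPlus}.
By symmetry P_{RxPlus} = P_{MedCo}; substituting into the reaction function, (5/6)P_{MedCo} = 185/6 and P_{MedCo} = 37.
q_{MedCo} = 122 − 3·37 + 37 = 48.
Profit = (37 − 21)·48 = 768.

768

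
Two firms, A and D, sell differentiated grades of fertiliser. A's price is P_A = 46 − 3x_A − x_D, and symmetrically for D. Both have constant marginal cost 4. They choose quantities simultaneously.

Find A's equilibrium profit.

Firm A's profit: π = x_A(46 − 3x_A − x_D) − 4x_A.
∂π/∂x_A = 42 − 6x_A − x_D = 0 ⇒ x_A = 7 − (1/6)x_D.
By symmetry x_D = x_A; substituting into the reaction function, (7/6)x_A = 7 and x_A = 6.
P_A = 46 − 3·6 − 6 = 22.
Profit = (22 − 4)·6 = 108.

108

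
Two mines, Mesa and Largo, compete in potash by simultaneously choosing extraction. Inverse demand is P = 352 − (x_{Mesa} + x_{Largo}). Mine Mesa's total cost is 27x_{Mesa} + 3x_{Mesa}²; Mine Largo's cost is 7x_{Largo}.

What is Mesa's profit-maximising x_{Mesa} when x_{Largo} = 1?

Mine Mesa's profit: π = x_{Mesa}(352 − (x_{Mesa} + x_{Largo})) − 27x_{Mesa} − 3x_{Mesa}².
∂π/∂x_{Mesa} = 325 − 8x_{Mesa} − x_{Largo} = 0, so x_{Mesa} = 40.625 − 0.125x_{Largo}.
At x_{Largo} = 1: x_{Mesa} = 40.625 − 0.125·1 = 40.5.

40.5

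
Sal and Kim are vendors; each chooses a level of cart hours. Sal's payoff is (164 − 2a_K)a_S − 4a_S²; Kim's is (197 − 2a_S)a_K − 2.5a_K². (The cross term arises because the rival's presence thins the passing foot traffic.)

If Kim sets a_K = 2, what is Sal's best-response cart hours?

Expanding Sal's payoff: 164a_S − 2a_Ka_S − 4a_S².
∂π/∂a_S = 164 − 2a_K − 8a_S = 0, so a_S = 20.5 − 0.25a_K.
At a_K = 2: a_S = 20.5 − 0.25·2 = 20.

20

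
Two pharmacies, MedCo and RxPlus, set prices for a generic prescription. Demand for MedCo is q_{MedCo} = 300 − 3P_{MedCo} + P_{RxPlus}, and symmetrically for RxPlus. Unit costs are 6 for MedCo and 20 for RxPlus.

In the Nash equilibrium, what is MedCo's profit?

MedCo's profit: π = (P_{MedCo} − 6)(300 − 3P_{MedCo} + P_{RxPlus}).
∂π/∂P_{MedCo} = 318 − 6P_{MedCo} + P_{RxPlus} = 0 ⇒ P_{MedCo} = 53 + (1/6)P_{RxPlus}.
Similarly P_{RxPlus} = 60 + (1/6)P_{MedCo}.
Plugging P_{RxPlus} into MedCo's best response: P_{MedCo} = 53 + (1/6)(60 + (1/6)P_{MedCo}) ⇒ (35/36)P_{MedCo} = 63, so P_{MedCo} = 64.8.
Then P_{RxPlus} = 60 + (1/6)·64.8 = 70.8.
q_{MedCo} = 300 − 3·64.8 + 70.8 = 176.4.
Profit = (64.8 − 6)·176.4 = 10372.32.

10372.32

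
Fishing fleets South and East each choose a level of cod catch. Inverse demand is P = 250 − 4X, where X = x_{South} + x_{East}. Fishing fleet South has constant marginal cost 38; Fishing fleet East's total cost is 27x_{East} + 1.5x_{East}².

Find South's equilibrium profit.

1600

Fishing fleet South's profit: π = x_{South}(250 − 4(x_{South} + x_{East})) − 38x_{South}.
∂π/∂x_{South} = 212 − 8x_{South} − 4x_{East} = 0, so x_{South} = 26.5 − 0.5x_{East}.
For East: ∂π/∂x_{East} = 223 − 11x_{East} − 4x_{South} = 0 ⇒ x_{East} = 223/11 − (4/11)x_{South}.
Solving the two reaction functions simultaneously: (1 − (−0.5)(−4/11))x_{South} = 26.5 − 0.5·(223/11), so (9/11)x_{South} = 180/11 and x_{South} = 20.
Then x_{East} = 223/11 − (4/11)·20 = 13.
Price P = 250 − 4·33 = 118.
South's profit: (118 − 38)·20 = 1600.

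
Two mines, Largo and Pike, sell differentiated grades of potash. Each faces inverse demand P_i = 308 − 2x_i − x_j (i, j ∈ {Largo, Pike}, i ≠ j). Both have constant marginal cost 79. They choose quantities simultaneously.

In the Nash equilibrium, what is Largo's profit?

4195.28

Mine Largo's profit: π = x_{Largo}(308 − 2x_{Largo} − x_{Pike}) − 79x_{Largo}.
∂π/∂x_{Largo} = 229 − 4x_{Largo} − x_{Pike} = 0 ⇒ x_{Largo} = 57.25 − 0.25x_{Pike}.
By symmetry x_{Pike} = x_{Largo}; substituting into the reaction function, 1.25x_{Largo} = 57.25 and x_{Largo} = 45.8.
P_{Largo} = 308 − 2·45.8 − 45.8 = 170.6.
Profit = (170.6 − 79)·45.8 = 4195.28.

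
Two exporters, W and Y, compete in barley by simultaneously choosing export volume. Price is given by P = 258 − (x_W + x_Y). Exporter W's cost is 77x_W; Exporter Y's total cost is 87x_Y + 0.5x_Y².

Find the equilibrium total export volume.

Exporter W's profit: π = x_W(258 − (x_W + x_Y)) − 77x_W.
∂π/∂x_W = 181 − 2x_W − x_Y = 0, so x_W = 90.5 − 0.5x_Y.
For Y: ∂π/∂x_Y = 171 − 3x_Y − x_W = 0 ⇒ x_Y = 57 − (1/3)x_W.
Substituting the second reaction function into the first: x_W = 90.5 − 0.5(57 − (1/3)x_W), which gives (5/6)x_W = 62 ⇒ x_W = 74.4.
Then x_Y = 57 − (1/3)·74.4 = 32.2.
Total export volume: 74.4 + 32.2 = 106.6.

106.6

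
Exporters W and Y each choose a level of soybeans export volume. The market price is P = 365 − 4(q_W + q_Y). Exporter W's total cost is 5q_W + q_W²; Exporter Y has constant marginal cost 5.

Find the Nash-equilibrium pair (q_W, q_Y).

Exporter W's profit: π = q_W(365 − 4(q_W + q_Y)) − 5q_W − q_W².
∂π/∂q_W = 360 − 10q_W − 4q_Y = 0, so q_W = 36 − 0.4q_Y.
For Y: ∂π/∂q_Y = 360 − 8q_Y − 4q_W = 0 ⇒ q_Y = 45 − 0.5q_W.
Solving the two reaction functions simultaneously: (1 − (−0.4)(−0.5))q_W = 36 − 0.4·45, so 0.8q_W = 18 and q_W = 22.5.
Then q_Y = 45 − 0.5·22.5 = 33.75.

22.5, 33.75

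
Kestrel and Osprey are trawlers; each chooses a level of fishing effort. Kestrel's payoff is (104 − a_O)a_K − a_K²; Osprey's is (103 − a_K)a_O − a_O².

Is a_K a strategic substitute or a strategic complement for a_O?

strategic substitutes

Expanding Kestrel's payoff: 104a_K − a_Oa_K − a_K².
∂π/∂a_K = 104 − a_O − 2a_K = 0, so a_K = 52 − 0.5a_O.
The best-response slope da_K/da_O = −0.5 < 0: the reaction function is downward-sloping, so the choices are strategic substitutes.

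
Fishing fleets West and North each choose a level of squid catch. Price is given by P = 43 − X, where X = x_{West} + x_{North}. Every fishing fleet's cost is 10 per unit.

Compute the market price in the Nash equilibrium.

21

Fishing fleet West's profit: π = x_{West}(43 − (x_{West} + x_{North})) − 10x_{West}.
∂π/∂x_{West} = 33 − 2x_{West} − x_{North} = 0, so x_{West} = 16.5 − 0.5x_{North}.
The game is symmetric, so in equilibrium x_{North} = x_{West}: the reaction function gives 1.5x_{West} = 16.5, hence x_{West} = 11.
Equilibrium price: P = 43 − 22 = 21.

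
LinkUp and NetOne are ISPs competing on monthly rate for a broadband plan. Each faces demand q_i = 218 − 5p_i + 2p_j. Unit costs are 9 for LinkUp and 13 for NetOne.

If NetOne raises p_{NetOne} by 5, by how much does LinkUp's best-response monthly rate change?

1

LinkUp's profit: π = (p_{LinkUp} − 9)(218 − 5p_{LinkUp} + 2p_{NetOne}).
∂π/∂p_{LinkUp} = 263 − 10p_{LinkUp} + 2p_{NetOne} = 0 ⇒ p_{LinkUp} = 26.3 + 0.2p_{NetOne}.
The reaction-function slope is 0.2, so a 5-unit rise in p_{NetOne} moves p_{LinkUp} by 0.2 × 5 = 1. LinkUp's best response rises — the actions are strategic complements.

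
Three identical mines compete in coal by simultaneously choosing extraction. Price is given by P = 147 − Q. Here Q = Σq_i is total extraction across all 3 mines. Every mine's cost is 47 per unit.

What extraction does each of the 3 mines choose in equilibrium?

25

A representative mine's profit is π_i = q_i(147 − Q) − 47q_i, with Q = q_i + Σ_{j≠i} q_j.
First-order condition: 100 − 2q_i − Σ_{j≠i} q_j = 0.
With identical mines, set every q_j = q: then 100 − 2q − 2q = 0, i.e. q = 100/4 = 25.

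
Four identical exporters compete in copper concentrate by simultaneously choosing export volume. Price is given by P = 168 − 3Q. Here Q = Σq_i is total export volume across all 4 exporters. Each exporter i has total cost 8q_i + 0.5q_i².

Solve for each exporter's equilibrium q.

A representative exporter's profit is π_i = q_i(168 − 3Q) − 8q_i − 0.5q_i², with Q = q_i + Σ_{j≠i} q_j.
First-order condition: 160 − 7q_i − 3Σ_{j≠i} q_j = 0.
In a symmetric equilibrium every exporter chooses the same q, so Σ_{j≠i} q_j = 3q. The condition becomes 160 − 16q = 0, giving q = 160/16 = 10.

10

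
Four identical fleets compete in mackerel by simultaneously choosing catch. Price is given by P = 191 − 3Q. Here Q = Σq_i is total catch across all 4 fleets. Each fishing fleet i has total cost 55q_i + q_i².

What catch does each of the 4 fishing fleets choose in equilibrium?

8

A representative fishing fleet's profit is π_i = q_i(191 − 3Q) − 55q_i − q_i², with Q = q_i + Σ_{j≠i} q_j.
First-order condition: 136 − 8q_i − 3Σ_{j≠i} q_j = 0.
In a symmetric equilibrium every fishing fleet chooses the same q, so Σ_{j≠i} q_j = 3q. The condition becomes 136 − 17q = 0, giving q = 136/17 = 8.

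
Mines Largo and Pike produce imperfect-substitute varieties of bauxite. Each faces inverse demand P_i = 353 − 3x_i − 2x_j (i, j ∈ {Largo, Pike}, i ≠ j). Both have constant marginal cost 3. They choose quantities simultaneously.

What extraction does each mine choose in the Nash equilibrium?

43.75

Mine Largo's profit: π = x_{Largo}(353 − 3x_{Largo} − 2x_{Pike}) − 3x_{Largo}.
∂π/∂x_{Largo} = 350 − 6x_{Largo} − 2x_{Pike} = 0 ⇒ x_{Largo} = 175/3 − (1/3)x_{Pike}.
The game is symmetric, so in equilibrium x_{Pike} = x_{Largo}: the reaction function gives (4/3)x_{Largo} = 175/3, hence x_{Largo} = 43.75.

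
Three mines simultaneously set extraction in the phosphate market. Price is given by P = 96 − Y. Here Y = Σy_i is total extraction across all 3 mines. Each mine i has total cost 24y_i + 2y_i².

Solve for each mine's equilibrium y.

A representative mine's profit is π_i = y_i(96 − Y) − 24y_i − 2y_i², with Y = y_i + Σ_{j≠i} y_j.
First-order condition: 72 − 6y_i − Σ_{j≠i} y_j = 0.
In a symmetric equilibrium every mine chooses the same y, so Σ_{j≠i} y_j = 2y. The condition becomes 72 − 8y = 0, giving y = 72/8 = 9.

9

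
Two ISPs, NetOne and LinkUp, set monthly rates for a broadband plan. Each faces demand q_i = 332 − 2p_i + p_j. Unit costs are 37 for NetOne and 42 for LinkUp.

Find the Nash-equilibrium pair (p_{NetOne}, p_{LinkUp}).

136, 138

NetOne's profit: π = (p_{NetOne} − 37)(332 − 2p_{NetOne} + p_{LinkUp}).
∂π/∂p_{NetOne} = 406 − 4p_{NetOne} + p_{LinkUp} = 0 ⇒ p_{NetOne} = 101.5 + 0.25p_{LinkUp}.
Similarly p_{LinkUp} = 104 + 0.25p_{NetOne}.
Plugging p_{LinkUp} into NetOne's best response: p_{NetOne} = 101.5 + 0.25(104 + 0.25p_{NetOne}) ⇒ 0.9375p_{NetOne} = 127.5, so p_{NetOne} = 136.
Then p_{LinkUp} = 104 + 0.25·136 = 138.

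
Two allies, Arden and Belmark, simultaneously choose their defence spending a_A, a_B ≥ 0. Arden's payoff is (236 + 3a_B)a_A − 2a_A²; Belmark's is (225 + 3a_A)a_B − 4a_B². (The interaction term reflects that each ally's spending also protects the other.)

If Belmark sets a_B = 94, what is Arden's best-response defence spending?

Expanding Arden's payoff: 236a_A + 3a_Ba_A − 2a_A².
∂π/∂a_A = 236 + 3a_B − 4a_A = 0, so a_A = 59 + 0.75a_B.
At a_B = 94: a_A = 59 + 0.75·94 = 129.5.

129.5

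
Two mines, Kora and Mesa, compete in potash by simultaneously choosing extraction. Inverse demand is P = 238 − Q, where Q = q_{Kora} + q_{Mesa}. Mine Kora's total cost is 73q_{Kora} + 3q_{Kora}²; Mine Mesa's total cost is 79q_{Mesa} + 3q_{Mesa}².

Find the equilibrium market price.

Mine Kora's profit: π = q_{Kora}(238 − (q_{Kora} + q_{Mesa})) − 73q_{Kora} − 3q_{Kora}².
∂π/∂q_{Kora} = 165 − 8q_{Kora} − q_{Mesa} = 0, so q_{Kora} = 20.625 − 0.125q_{Mesa}.
By the same steps for Mesa: q_{Mesa} = 19.875 − 0.125q_{Kora}.
Plugging q_{Mesa} into Kora's best response: q_{Kora} = 20.625 − 0.125(19.875 − 0.125q_{Kora}) ⇒ (63/64)q_{Kora} = 1161/64, so q_{Kora} = 129/7.
Then q_{Mesa} = 19.875 − 0.125·(129/7) = 123/7.
Equilibrium price: P = 238 − 36 = 202.

202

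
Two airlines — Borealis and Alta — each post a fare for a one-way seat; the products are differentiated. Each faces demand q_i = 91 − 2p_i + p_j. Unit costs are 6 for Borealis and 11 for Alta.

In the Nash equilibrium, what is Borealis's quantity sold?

Borealis's profit: π = (p_{Borealis} − 6)(91 − 2p_{Borealis} + p_{Alta}).
∂π/∂p_{Borealis} = 103 − 4p_{Borealis} + p_{Alta} = 0 ⇒ p_{Borealis} = 25.75 + 0.25p_{Alta}.
Similarly p_{Alta} = 28.25 + 0.25p_{Borealis}.
Substituting the second reaction function into the first: p_{Borealis} = 25.75 + 0.25(28.25 + 0.25p_{Borealis}), which gives 0.9375p_{Borealis} = 32.8125 ⇒ p_{Borealis} = 35.
Then p_{Alta} = 28.25 + 0.25·35 = 37.
q_{Borealis} = 91 − 2·35 + 37 = 58.

58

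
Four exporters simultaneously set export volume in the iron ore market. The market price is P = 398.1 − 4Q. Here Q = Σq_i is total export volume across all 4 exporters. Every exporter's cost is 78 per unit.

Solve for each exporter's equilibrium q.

16.005

A representative exporter's profit is π_i = q_i(398.1 − 4Q) − 78q_i, with Q = q_i + Σ_{j≠i} q_j.
First-order condition: 320.1 − 8q_i − 4Σ_{j≠i} q_j = 0.
Imposing symmetry (q_j = q for all j) turns Σ_{j≠i} q_j into 3q, so 320.1 = 20q and q = 16.005.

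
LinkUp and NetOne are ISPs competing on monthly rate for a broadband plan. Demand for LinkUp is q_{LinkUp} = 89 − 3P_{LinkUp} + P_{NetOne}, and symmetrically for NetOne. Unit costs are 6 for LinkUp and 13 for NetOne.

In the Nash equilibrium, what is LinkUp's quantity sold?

LinkUp's profit: π = (P_{LinkUp} − 6)(89 − 3P_{LinkUp} + P_{NetOne}).
∂π/∂P_{LinkUp} = 107 − 6P_{LinkUp} + P_{NetOne} = 0 ⇒ P_{LinkUp} = 107/6 + (1/6)P_{NetOne}.
Similarly P_{NetOne} = 64/3 + (1/6)P_{LinkUp}.
Solving the two reaction functions simultaneously: (1 − (1/6)(1/6))P_{LinkUp} = 107/6 + (1/6)·(64/3), so (35/36)P_{LinkUp} = 385/18 and P_{LinkUp} = 22.
Then P_{NetOne} = 64/3 + (1/6)·22 = 25.
q_{LinkUp} = 89 − 3·22 + 25 = 48.

48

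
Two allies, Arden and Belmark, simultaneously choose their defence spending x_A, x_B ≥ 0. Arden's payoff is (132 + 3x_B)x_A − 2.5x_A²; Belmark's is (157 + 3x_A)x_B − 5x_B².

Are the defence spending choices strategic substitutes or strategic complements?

strategic complements

Expanding Arden's payoff: 132x_A + 3x_Bx_A − 2.5x_A².
∂π/∂x_A = 132 + 3x_B − 5x_A = 0, so x_A = 26.4 + 0.6x_B.
The best-response slope dx_A/dx_B = 0.6 > 0: the reaction function is upward-sloping, so the choices are strategic complements.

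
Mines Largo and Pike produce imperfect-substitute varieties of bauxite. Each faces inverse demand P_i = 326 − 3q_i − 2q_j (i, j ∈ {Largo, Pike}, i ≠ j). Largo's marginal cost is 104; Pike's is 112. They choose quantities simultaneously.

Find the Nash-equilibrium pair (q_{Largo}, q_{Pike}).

Mine Largo's profit: π = q_{Largo}(326 − 3q_{Largo} − 2q_{Pike}) − 104q_{Largo}.
∂π/∂q_{Largo} = 222 − 6q_{Largo} − 2q_{Pike} = 0 ⇒ q_{Largo} = 37 − (1/3)q_{Pike}.
Similarly q_{Pike} = 107/3 − (1/3)q_{Largo}.
Solving the two reaction functions simultaneously: (1 − (−1/3)(−1/3))q_{Largo} = 37 − (1/3)·(107/3), so (8/9)q_{Largo} = 226/9 and q_{Largo} = 28.25.
Then q_{Pike} = 107/3 − (1/3)·28.25 = 26.25.

28.25, 26.25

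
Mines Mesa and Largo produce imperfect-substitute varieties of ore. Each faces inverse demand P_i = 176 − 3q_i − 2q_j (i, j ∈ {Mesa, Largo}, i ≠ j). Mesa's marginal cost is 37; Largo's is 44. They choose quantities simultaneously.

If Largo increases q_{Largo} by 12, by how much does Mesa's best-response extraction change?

Mine Mesa's profit: π = q_{Mesa}(176 − 3q_{Mesa} − 2q_{Largo}) − 37q_{Mesa}.
∂π/∂q_{Mesa} = 139 − 6q_{Mesa} − 2q_{Largo} = 0 ⇒ q_{Mesa} = 139/6 − (1/3)q_{Largo}.
The reaction-function slope is −1/3, so a 12-unit rise in q_{Largo} moves q_{Mesa} by −1/3 × 12 = −4. Mesa's best response falls — the actions are strategic substitutes.

-4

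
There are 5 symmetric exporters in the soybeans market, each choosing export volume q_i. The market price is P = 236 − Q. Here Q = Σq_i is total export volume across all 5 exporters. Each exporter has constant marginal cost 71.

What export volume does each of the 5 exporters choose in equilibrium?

27.5

A representative exporter's profit is π_i = q_i(236 − Q) − 71q_i, with Q = q_i + Σ_{j≠i} q_j.
First-order condition: 165 − 2q_i − Σ_{j≠i} q_j = 0.
Imposing symmetry (q_j = q for all j) turns Σ_{j≠i} q_j into 4q, so 165 = 6q and q = 27.5.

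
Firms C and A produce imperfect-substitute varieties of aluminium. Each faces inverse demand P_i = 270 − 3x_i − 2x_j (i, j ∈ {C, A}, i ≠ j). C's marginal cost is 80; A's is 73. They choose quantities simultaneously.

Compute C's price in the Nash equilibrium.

149.9375

Firm C's profit: π = x_C(270 − 3x_C − 2x_A) − 80x_C.
∂π/∂x_C = 190 − 6x_C − 2x_A = 0 ⇒ x_C = 95/3 − (1/3)x_A.
Similarly x_A = 197/6 − (1/3)x_C.
Solving the two reaction functions simultaneously: (1 − (−1/3)(−1/3))x_C = 95/3 − (1/3)·(197/6), so (8/9)x_C = 373/18 and x_C = 23.3125.
Then x_A = 197/6 − (1/3)·23.3125 = 25.0625.
P_C = 270 − 3·23.3125 − 2·25.0625 = 149.9375.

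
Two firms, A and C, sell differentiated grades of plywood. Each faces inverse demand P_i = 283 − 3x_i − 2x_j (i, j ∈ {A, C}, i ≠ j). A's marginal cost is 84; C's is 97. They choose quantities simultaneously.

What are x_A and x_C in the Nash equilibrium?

Firm A's profit: π = x_A(283 − 3x_A − 2x_C) − 84x_A.
∂π/∂x_A = 199 − 6x_A − 2x_C = 0 ⇒ x_A = 199/6 − (1/3)x_C.
Similarly x_C = 31 − (1/3)x_A.
Plugging x_C into A's best response: x_A = 199/6 − (1/3)(31 − (1/3)x_A) ⇒ (8/9)x_A = 137/6, so x_A = 25.6875.
Then x_C = 31 − (1/3)·25.6875 = 22.4375.

25.6875, 22.4375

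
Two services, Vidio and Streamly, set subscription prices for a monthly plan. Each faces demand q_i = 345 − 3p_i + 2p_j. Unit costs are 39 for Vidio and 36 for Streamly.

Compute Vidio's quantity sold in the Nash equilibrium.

227.8125

Vidio's profit: π = (p_{Vidio} − 39)(345 − 3p_{Vidio} + 2p_{Streamly}).
∂π/∂p_{Vidio} = 462 − 6p_{Vidio} + 2p_{Streamly} = 0 ⇒ p_{Vidio} = 77 + (1/3)p_{Streamly}.
Similarly p_{Streamly} = 75.5 + (1/3)p_{Vidio}.
Substituting the second reaction function into the first: p_{Vidio} = 77 + (1/3)(75.5 + (1/3)p_{Vidio}), which gives (8/9)p_{Vidio} = 613/6 ⇒ p_{Vidio} = 114.9375.
Then p_{Streamly} = 75.5 + (1/3)·114.9375 = 113.8125.
q_{Vidio} = 345 − 3·114.9375 + 2·113.8125 = 227.8125.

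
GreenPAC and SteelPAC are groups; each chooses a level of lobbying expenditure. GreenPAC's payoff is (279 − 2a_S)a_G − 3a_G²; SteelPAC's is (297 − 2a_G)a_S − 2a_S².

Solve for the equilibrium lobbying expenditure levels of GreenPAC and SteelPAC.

26.1, 61.2

Expanding GreenPAC's payoff: 279a_G − 2a_Sa_G − 3a_G².
∂π/∂a_G = 279 − 2a_S − 6a_G = 0, so a_G = 46.5 − (1/3)a_S.
Likewise for SteelPAC: a_S = 74.25 − 0.5a_G.
Substituting the second reaction function into the first: a_G = 46.5 − (1/3)(74.25 − 0.5a_G), which gives (5/6)a_G = 21.75 ⇒ a_G = 26.1.
Then a_S = 74.25 − 0.5·26.1 = 61.2.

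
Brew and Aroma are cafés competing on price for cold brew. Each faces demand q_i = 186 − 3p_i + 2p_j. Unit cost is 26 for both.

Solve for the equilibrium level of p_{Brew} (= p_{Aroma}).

66

Brew's profit: π = (p_{Brew} − 26)(186 − 3p_{Brew} + 2p_{Aroma}).
∂π/∂p_{Brew} = 264 − 6p_{Brew} + 2p_{Aroma} = 0 ⇒ p_{Brew} = 44 + (1/3)p_{Aroma}.
The game is symmetric, so in equilibrium p_{Aroma} = p_{Brew}: the reaction function gives (2/3)p_{Brew} = 44, hence p_{Brew} = 66.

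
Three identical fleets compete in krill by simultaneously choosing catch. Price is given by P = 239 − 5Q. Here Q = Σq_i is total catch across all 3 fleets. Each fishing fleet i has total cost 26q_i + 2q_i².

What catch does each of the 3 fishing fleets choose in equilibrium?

A representative fishing fleet's profit is π_i = q_i(239 − 5Q) − 26q_i − 2q_i², with Q = q_i + Σ_{j≠i} q_j.
First-order condition: 213 − 14q_i − 5Σ_{j≠i} q_j = 0.
In a symmetric equilibrium every fishing fleet chooses the same q, so Σ_{j≠i} q_j = 2q. The condition becomes 213 − 24q = 0, giving q = 213/24 = 8.875.

8.875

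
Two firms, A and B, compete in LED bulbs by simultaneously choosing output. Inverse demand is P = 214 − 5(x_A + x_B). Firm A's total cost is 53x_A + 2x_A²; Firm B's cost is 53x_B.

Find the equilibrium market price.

116

Firm A's profit: π = x_A(214 − 5(x_A + x_B)) − 53x_A − 2x_A².
∂π/∂x_A = 161 − 14x_A − 5x_B = 0, so x_A = 11.5 − (5/14)x_B.
For B: ∂π/∂x_B = 161 − 10x_B − 5x_A = 0 ⇒ x_B = 16.1 − 0.5x_A.
Solving the two reaction functions simultaneously: (1 − (−5/14)(−0.5))x_A = 11.5 − (5/14)·16.1, so (23/28)x_A = 5.75 and x_A = 7.
Then x_B = 16.1 − 0.5·7 = 12.6.
Equilibrium price: P = 214 − 5·19.6 = 116.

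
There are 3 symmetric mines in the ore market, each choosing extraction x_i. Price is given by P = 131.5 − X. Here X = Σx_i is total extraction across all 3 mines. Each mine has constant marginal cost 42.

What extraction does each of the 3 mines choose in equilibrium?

22.375

A representative mine's profit is π_i = x_i(131.5 − X) − 42x_i, with X = x_i + Σ_{j≠i} x_j.
First-order condition: 89.5 − 2x_i − Σ_{j≠i} x_j = 0.
In a symmetric equilibrium every mine chooses the same x, so Σ_{j≠i} x_j = 2x. The condition becomes 89.5 − 4x = 0, giving x = 89.5/4 = 22.375.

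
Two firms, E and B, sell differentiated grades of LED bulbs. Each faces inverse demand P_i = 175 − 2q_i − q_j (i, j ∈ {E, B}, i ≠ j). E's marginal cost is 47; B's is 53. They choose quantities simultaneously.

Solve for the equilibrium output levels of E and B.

Firm E's profit: π = q_E(175 − 2q_E − q_B) − 47q_E.
∂π/∂q_E = 128 − 4q_E − q_B = 0 ⇒ q_E = 32 − 0.25q_B.
Similarly q_B = 30.5 − 0.25q_E.
Plugging q_B into E's best response: q_E = 32 − 0.25(30.5 − 0.25q_E) ⇒ 0.9375q_E = 24.375, so q_E = 26.
Then q_B = 30.5 − 0.25·26 = 24.

26, 24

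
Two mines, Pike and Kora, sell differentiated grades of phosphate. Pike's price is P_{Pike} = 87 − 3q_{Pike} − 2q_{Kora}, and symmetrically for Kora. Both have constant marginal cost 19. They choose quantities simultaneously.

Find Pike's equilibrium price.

44.5

Mine Pike's profit: π = q_{Pike}(87 − 3q_{Pike} − 2q_{Kora}) − 19q_{Pike}.
∂π/∂q_{Pike} = 68 − 6q_{Pike} − 2q_{Kora} = 0 ⇒ q_{Pike} = 34/3 − (1/3)q_{Kora}.
The game is symmetric, so in equilibrium q_{Kora} = q_{Pike}: the reaction function gives (4/3)q_{Pike} = 34/3, hence q_{Pike} = 8.5.
P_{Pike} = 87 − 3·8.5 − 2·8.5 = 44.5.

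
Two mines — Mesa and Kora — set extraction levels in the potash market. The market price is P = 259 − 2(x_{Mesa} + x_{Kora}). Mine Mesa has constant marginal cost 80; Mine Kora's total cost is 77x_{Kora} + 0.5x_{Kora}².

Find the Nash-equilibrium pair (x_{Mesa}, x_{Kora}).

33.1875, 23.125

Mine Mesa's profit: π = x_{Mesa}(259 − 2(x_{Mesa} + x_{Kora})) − 80x_{Mesa}.
∂π/∂x_{Mesa} = 179 − 4x_{Mesa} − 2x_{Kora} = 0, so x_{Mesa} = 44.75 − 0.5x_{Kora}.
For Kora: ∂π/∂x_{Kora} = 182 − 5x_{Kora} − 2x_{Mesa} = 0 ⇒ x_{Kora} = 36.4 − 0.4x_{Mesa}.
Substituting the second reaction function into the first: x_{Mesa} = 44.75 − 0.5(36.4 − 0.4x_{Mesa}), which gives 0.8x_{Mesa} = 26.55 ⇒ x_{Mesa} = 33.1875.
Then x_{Kora} = 36.4 − 0.4·33.1875 = 23.125.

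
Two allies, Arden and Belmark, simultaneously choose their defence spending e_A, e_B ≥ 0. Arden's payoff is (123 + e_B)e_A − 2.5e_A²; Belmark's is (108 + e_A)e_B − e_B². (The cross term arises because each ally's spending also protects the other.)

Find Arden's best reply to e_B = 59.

Expanding Arden's payoff: 123e_A + e_Be_A − 2.5e_A².
∂π/∂e_A = 123 + e_B − 5e_A = 0, so e_A = 24.6 + 0.2e_B.
At e_B = 59: e_A = 24.6 + 0.2·59 = 36.4.

36.4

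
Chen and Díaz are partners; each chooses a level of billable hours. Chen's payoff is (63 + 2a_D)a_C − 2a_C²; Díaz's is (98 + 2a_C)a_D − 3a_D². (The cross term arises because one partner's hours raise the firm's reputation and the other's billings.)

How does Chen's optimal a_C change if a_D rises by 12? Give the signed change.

Expanding Chen's payoff: 63a_C + 2a_Da_C − 2a_C².
∂π/∂a_C = 63 + 2a_D − 4a_C = 0, so a_C = 15.75 + 0.5a_D.
The reaction-function slope is 0.5, so a 12-unit rise in a_D moves a_C by 0.5 × 12 = 6. Chen's best response rises — the actions are strategic complements.

6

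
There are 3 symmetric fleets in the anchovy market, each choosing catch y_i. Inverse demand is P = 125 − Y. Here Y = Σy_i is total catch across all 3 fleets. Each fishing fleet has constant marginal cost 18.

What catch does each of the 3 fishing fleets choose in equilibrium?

26.75

A representative fishing fleet's profit is π_i = y_i(125 − Y) − 18y_i, with Y = y_i + Σ_{j≠i} y_j.
First-order condition: 107 − 2y_i − Σ_{j≠i} y_j = 0.
Imposing symmetry (y_j = y for all j) turns Σ_{j≠i} y_j into 2y, so 107 = 4y and y = 26.75.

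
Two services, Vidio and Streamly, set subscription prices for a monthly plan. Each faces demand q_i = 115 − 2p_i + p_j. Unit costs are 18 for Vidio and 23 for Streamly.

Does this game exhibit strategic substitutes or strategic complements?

Vidio's profit: π = (p_{Vidio} − 18)(115 − 2p_{Vidio} + p_{Streamly}).
∂π/∂p_{Vidio} = 151 − 4p_{Vidio} + p_{Streamly} = 0 ⇒ p_{Vidio} = 37.75 + 0.25p_{Streamly}.
The best-response slope dp_{Vidio}/dp_{Streamly} = 0.25 > 0: the reaction function is upward-sloping, so the choices are strategic complements.

strategic complements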